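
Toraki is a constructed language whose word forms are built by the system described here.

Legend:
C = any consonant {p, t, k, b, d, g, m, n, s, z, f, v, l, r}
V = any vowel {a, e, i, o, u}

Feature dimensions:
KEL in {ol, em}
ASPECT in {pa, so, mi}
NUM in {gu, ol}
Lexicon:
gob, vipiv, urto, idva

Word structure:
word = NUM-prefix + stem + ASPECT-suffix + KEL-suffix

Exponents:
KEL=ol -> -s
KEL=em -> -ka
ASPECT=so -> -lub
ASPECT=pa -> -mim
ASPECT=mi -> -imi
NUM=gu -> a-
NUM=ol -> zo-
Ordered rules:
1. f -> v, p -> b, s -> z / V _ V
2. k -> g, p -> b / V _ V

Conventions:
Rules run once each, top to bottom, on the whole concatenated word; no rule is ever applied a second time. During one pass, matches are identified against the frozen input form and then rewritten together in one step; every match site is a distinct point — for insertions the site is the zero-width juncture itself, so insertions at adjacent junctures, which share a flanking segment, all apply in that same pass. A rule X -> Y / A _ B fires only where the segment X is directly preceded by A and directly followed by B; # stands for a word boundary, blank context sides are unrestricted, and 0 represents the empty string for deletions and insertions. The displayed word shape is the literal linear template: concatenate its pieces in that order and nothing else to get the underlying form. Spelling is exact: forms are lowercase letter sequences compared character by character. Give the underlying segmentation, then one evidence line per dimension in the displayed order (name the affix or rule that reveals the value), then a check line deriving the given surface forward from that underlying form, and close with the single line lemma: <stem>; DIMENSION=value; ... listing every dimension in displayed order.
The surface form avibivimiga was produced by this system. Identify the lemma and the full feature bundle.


underlying: a-vipiv-imi-ka
KEL=em - signalled by the affix -ka
ASPECT=mi - signalled by the affix -imi
NUM=gu - signalled by the affix a-
check: avipivimika -> avibivimika -> avibivimiga
lemma: vipiv; KEL=em; ASPECT=mi; NUM=gu


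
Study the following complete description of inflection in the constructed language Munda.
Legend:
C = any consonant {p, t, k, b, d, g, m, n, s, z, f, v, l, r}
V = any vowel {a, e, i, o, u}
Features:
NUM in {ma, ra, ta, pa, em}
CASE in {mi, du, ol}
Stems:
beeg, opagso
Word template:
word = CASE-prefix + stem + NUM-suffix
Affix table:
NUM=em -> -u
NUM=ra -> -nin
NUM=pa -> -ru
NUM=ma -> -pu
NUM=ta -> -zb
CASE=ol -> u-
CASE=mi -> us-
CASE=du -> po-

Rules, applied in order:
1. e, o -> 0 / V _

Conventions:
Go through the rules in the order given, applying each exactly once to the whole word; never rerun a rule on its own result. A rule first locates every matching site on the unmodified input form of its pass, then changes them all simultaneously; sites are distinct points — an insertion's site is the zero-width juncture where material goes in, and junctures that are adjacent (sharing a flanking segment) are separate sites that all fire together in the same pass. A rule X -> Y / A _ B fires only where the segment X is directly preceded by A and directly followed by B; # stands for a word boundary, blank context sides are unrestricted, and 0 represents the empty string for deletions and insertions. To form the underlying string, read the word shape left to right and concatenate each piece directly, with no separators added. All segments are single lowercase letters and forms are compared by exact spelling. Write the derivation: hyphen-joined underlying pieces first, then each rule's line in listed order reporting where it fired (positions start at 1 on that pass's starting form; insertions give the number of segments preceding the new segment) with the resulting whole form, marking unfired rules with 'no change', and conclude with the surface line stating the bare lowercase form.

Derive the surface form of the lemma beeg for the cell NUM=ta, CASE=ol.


underlying: u-beeg-zb
1. e, o -> 0 / V _: fires at position(s) 4: ubegzb
surface: ubegzb


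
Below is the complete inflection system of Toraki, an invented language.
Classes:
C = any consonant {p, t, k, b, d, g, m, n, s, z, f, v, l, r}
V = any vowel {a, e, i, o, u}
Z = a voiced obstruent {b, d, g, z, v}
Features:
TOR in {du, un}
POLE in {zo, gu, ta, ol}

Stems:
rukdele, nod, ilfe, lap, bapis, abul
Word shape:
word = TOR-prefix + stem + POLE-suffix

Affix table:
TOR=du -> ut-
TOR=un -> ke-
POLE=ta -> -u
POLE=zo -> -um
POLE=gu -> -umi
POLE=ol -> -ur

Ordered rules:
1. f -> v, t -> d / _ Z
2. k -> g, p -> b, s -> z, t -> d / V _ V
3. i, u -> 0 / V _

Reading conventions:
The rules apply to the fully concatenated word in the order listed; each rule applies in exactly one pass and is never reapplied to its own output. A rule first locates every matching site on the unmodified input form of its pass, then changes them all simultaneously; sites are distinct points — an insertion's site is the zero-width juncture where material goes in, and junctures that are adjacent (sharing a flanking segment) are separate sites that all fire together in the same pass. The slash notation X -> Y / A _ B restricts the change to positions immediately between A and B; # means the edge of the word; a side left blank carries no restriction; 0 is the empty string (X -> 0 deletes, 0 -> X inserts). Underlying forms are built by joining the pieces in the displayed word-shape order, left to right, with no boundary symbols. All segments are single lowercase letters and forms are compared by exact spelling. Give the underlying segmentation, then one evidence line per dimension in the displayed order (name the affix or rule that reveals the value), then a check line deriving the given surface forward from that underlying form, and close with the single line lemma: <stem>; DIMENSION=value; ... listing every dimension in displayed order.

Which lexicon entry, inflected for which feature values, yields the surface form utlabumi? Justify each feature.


underlying: ut-lap-umi
TOR=du - signalled by the affix ut-
POLE=gu - signalled by the affix -umi
check: utlapumi -> utlapumi -> utlabumi -> utlabumi
lemma: lap; TOR=du; POLE=gu


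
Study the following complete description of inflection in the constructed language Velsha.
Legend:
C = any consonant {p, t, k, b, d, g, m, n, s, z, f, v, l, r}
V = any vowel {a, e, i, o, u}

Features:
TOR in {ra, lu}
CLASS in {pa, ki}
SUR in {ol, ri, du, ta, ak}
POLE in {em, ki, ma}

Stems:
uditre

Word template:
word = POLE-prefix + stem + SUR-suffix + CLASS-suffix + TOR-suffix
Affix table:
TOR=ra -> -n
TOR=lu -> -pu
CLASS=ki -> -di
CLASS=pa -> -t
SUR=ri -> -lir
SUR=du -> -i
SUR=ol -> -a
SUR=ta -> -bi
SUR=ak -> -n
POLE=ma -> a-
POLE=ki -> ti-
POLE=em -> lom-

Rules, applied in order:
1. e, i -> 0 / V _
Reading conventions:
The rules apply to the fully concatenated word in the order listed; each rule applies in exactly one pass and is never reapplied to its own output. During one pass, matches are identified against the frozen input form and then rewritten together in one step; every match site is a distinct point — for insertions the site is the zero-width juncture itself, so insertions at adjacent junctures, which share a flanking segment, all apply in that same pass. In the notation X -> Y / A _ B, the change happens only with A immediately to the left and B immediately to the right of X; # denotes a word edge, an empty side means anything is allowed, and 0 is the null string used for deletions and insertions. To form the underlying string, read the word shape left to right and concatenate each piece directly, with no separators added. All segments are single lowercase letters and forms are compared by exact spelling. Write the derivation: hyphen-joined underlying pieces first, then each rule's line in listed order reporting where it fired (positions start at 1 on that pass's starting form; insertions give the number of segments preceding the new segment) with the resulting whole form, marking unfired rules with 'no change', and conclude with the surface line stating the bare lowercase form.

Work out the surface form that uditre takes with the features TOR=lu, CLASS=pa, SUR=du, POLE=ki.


underlying: ti-uditre-i-t-pu
1. e, i -> 0 / V _: fires at position(s) 9: tiuditretpu
surface: tiuditretpu


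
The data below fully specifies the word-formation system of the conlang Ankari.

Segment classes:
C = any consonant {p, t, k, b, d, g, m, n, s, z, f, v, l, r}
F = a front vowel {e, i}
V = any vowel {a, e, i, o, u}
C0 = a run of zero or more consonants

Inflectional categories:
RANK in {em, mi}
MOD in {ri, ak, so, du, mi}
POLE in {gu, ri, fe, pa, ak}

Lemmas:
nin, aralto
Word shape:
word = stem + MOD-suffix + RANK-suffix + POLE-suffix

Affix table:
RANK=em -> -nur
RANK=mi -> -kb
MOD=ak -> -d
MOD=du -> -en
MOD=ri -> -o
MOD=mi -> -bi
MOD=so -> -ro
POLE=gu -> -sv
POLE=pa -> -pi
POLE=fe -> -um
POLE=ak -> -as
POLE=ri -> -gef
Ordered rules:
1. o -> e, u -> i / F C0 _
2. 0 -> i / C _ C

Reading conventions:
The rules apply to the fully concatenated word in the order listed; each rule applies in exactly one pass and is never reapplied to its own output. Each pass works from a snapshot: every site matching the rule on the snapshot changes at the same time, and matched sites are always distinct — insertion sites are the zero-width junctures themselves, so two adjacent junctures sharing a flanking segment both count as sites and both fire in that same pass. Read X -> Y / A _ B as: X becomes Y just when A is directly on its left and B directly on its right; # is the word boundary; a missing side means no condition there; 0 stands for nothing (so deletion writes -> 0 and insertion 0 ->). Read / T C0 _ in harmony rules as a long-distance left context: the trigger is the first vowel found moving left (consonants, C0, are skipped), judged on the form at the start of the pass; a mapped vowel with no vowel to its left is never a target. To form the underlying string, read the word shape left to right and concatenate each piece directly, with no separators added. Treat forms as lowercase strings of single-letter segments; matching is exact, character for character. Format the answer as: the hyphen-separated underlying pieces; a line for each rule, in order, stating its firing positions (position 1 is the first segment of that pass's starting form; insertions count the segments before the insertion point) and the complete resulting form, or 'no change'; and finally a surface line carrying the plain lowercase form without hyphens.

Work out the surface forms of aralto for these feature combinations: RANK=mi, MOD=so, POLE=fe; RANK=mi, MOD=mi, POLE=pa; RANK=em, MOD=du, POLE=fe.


cell RANK=mi, MOD=so, POLE=fe:
underlying: aralto-ro-kb-um
1. o -> e, u -> i / F C0 _: no change
2. 0 -> i / C _ C: inserts after position(s) 4, 9: aralitorokibum
surface: aralitorokibum

cell RANK=mi, MOD=mi, POLE=pa:
underlying: aralto-bi-kb-pi
1. o -> e, u -> i / F C0 _: no change
2. 0 -> i / C _ C: inserts after position(s) 4, 9, 10: aralitobikibipi
surface: aralitobikibipi

cell RANK=em, MOD=du, POLE=fe:
underlying: aralto-en-nur-um
1. o -> e, u -> i / F C0 _: fires at position(s) 10: araltoennirum
2. 0 -> i / C _ C: inserts after position(s) 4, 8: aralitoeninirum
surface: aralitoeninirum


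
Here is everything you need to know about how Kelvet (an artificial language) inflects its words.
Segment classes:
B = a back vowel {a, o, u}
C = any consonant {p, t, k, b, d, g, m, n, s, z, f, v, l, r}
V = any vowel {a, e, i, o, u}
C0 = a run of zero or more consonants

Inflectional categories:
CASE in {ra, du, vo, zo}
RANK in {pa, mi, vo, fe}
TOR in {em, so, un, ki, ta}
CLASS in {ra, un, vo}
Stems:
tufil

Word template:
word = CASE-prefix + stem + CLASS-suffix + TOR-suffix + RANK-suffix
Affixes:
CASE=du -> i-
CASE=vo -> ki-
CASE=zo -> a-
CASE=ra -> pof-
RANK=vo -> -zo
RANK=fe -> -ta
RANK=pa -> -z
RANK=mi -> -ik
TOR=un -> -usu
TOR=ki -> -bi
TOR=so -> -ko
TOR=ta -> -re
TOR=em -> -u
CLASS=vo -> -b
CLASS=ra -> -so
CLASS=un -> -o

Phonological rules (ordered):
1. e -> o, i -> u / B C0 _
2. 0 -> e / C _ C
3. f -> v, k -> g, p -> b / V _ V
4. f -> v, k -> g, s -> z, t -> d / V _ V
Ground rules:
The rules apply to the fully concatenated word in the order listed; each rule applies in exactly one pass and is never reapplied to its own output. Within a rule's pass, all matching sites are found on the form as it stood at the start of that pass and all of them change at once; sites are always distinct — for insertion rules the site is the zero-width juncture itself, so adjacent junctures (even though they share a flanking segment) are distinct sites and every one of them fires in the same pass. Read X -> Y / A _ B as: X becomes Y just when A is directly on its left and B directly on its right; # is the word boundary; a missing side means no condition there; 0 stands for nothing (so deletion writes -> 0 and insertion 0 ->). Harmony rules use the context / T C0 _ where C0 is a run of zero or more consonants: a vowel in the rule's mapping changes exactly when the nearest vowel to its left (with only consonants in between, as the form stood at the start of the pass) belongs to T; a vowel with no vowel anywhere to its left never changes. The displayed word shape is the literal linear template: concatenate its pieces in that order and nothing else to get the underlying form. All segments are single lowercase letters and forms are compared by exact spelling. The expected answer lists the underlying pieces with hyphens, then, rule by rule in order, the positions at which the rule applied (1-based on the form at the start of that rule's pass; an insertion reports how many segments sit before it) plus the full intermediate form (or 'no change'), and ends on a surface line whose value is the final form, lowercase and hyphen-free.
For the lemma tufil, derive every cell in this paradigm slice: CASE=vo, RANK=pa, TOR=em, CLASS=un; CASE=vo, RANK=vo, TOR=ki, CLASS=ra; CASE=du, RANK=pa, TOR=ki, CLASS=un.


cell CASE=vo, RANK=pa, TOR=em, CLASS=un:
underlying: ki-tufil-o-u-z
1. e -> o, i -> u / B C0 _: fires at position(s) 6: kitufulouz
2. 0 -> e / C _ C: no change
3. f -> v, k -> g, p -> b / V _ V: fires at position(s) 5: kituvulouz
4. f -> v, k -> g, s -> z, t -> d / V _ V: fires at position(s) 3: kiduvulouz
surface: kiduvulouz

cell CASE=vo, RANK=vo, TOR=ki, CLASS=ra:
underlying: ki-tufil-so-bi-zo
1. e -> o, i -> u / B C0 _: fires at position(s) 6, 11: kitufulsobuzo
2. 0 -> e / C _ C: inserts after position(s) 7: kitufulesobuzo
3. f -> v, k -> g, p -> b / V _ V: fires at position(s) 5: kituvulesobuzo
4. f -> v, k -> g, s -> z, t -> d / V _ V: fires at position(s) 3, 9: kiduvulezobuzo
surface: kiduvulezobuzo

cell CASE=du, RANK=pa, TOR=ki, CLASS=un:
underlying: i-tufil-o-bi-z
1. e -> o, i -> u / B C0 _: fires at position(s) 5, 9: itufulobuz
2. 0 -> e / C _ C: no change
3. f -> v, k -> g, p -> b / V _ V: fires at position(s) 4: ituvulobuz
4. f -> v, k -> g, s -> z, t -> d / V _ V: fires at position(s) 2: iduvulobuz
surface: iduvulobuz


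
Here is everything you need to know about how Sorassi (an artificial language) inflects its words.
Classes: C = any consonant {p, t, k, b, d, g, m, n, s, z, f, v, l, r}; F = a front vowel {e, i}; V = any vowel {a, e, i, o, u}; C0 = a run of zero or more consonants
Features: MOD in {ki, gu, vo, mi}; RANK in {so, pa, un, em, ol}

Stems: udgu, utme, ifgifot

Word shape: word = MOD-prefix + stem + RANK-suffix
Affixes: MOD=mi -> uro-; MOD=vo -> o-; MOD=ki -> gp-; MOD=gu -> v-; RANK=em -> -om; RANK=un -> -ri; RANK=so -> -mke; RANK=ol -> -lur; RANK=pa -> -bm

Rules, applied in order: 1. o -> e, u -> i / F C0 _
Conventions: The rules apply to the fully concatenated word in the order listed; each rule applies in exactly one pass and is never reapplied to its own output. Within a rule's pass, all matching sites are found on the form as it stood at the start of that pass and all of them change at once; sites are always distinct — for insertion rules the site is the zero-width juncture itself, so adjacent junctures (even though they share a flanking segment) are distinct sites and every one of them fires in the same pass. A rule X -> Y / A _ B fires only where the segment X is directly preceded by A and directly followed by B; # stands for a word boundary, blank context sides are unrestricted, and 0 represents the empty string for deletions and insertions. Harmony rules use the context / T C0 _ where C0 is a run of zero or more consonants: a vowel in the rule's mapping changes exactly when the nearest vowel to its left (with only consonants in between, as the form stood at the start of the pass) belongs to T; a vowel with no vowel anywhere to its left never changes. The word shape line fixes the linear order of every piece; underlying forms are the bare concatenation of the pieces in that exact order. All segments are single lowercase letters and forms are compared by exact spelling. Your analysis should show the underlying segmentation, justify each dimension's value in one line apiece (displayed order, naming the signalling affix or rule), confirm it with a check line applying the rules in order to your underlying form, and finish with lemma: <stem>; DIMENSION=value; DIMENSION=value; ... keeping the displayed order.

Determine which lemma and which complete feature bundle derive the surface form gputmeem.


underlying: gp-utme-om
MOD=ki - signalled by the affix gp-
RANK=em - signalled by the affix -om
check: gputmeom -> gputmeem
lemma: utme; MOD=ki; RANK=em


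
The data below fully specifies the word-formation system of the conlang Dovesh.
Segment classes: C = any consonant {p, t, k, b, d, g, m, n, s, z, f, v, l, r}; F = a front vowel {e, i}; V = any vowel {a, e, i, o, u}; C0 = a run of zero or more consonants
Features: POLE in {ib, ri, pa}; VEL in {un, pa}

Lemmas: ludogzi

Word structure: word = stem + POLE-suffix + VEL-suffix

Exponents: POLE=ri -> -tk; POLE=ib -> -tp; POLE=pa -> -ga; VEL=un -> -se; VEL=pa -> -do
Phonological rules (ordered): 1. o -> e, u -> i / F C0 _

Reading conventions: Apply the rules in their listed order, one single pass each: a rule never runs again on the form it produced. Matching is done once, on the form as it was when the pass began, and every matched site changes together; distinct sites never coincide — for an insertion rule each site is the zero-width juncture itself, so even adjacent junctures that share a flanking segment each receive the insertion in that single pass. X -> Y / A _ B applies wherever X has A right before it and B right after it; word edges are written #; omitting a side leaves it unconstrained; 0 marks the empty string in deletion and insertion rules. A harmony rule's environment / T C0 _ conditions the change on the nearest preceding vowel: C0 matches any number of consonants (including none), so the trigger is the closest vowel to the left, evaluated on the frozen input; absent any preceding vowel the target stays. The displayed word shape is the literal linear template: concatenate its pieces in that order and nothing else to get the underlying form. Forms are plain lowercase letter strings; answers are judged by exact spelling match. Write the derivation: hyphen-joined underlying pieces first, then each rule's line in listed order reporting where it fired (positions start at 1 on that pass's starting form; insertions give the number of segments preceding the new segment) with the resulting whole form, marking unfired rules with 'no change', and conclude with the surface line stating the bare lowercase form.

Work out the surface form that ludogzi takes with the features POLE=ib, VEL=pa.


underlying: ludogzi-tp-do
1. o -> e, u -> i / F C0 _: fires at position(s) 11: ludogzitpde
surface: ludogzitpde


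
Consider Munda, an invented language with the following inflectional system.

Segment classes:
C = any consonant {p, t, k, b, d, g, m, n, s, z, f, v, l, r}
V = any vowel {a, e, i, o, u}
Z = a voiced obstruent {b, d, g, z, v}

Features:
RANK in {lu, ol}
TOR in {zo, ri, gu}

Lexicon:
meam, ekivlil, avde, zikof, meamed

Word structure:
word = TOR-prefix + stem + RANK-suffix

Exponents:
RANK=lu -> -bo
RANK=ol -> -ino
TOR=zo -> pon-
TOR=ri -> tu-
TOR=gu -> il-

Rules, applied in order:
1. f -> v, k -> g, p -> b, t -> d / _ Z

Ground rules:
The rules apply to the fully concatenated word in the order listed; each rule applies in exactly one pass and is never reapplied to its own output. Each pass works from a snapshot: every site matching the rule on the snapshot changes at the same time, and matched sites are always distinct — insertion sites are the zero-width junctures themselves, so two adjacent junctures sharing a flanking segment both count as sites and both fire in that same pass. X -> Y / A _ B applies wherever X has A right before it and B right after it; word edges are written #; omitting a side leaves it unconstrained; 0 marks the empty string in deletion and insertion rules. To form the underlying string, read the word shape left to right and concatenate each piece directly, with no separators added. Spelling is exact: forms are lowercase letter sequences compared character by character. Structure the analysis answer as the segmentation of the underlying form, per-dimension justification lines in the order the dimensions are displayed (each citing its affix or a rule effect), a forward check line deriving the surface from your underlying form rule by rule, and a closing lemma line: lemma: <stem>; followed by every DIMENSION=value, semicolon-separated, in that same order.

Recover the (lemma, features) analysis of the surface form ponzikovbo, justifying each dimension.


underlying: pon-zikof-bo
RANK=lu - signalled by the affix -bo
TOR=zo - signalled by the affix pon-
check: ponzikofbo -> ponzikovbo
lemma: zikof; RANK=lu; TOR=zo


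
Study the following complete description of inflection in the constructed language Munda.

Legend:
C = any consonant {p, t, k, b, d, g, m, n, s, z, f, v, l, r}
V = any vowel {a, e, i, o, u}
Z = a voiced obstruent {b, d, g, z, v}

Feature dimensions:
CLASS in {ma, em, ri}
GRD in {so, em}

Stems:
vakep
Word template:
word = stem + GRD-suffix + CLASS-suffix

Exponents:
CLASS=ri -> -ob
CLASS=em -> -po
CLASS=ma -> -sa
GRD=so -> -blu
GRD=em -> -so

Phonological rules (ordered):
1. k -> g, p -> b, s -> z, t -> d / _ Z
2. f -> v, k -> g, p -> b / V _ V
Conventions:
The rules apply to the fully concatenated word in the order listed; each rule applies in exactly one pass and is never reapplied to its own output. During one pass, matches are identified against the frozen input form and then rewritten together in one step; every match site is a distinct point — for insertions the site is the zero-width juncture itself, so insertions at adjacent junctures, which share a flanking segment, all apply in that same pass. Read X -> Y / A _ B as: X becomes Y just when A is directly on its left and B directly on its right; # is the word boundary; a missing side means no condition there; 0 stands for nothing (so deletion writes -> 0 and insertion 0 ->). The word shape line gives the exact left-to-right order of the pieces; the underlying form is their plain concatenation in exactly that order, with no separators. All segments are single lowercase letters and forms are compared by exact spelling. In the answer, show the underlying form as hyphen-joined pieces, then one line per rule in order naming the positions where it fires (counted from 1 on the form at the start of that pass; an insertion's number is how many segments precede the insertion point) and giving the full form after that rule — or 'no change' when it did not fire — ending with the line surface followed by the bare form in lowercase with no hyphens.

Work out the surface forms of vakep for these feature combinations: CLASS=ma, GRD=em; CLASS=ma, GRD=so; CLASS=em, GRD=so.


cell CLASS=ma, GRD=em:
underlying: vakep-so-sa
1. k -> g, p -> b, s -> z, t -> d / _ Z: no change
2. f -> v, k -> g, p -> b / V _ V: fires at position(s) 3: vagepsosa
surface: vagepsosa

cell CLASS=ma, GRD=so:
underlying: vakep-blu-sa
1. k -> g, p -> b, s -> z, t -> d / _ Z: fires at position(s) 5: vakebblusa
2. f -> v, k -> g, p -> b / V _ V: fires at position(s) 3: vagebblusa
surface: vagebblusa

cell CLASS=em, GRD=so:
underlying: vakep-blu-po
1. k -> g, p -> b, s -> z, t -> d / _ Z: fires at position(s) 5: vakebblupo
2. f -> v, k -> g, p -> b / V _ V: fires at position(s) 3, 9: vagebblubo
surface: vagebblubo


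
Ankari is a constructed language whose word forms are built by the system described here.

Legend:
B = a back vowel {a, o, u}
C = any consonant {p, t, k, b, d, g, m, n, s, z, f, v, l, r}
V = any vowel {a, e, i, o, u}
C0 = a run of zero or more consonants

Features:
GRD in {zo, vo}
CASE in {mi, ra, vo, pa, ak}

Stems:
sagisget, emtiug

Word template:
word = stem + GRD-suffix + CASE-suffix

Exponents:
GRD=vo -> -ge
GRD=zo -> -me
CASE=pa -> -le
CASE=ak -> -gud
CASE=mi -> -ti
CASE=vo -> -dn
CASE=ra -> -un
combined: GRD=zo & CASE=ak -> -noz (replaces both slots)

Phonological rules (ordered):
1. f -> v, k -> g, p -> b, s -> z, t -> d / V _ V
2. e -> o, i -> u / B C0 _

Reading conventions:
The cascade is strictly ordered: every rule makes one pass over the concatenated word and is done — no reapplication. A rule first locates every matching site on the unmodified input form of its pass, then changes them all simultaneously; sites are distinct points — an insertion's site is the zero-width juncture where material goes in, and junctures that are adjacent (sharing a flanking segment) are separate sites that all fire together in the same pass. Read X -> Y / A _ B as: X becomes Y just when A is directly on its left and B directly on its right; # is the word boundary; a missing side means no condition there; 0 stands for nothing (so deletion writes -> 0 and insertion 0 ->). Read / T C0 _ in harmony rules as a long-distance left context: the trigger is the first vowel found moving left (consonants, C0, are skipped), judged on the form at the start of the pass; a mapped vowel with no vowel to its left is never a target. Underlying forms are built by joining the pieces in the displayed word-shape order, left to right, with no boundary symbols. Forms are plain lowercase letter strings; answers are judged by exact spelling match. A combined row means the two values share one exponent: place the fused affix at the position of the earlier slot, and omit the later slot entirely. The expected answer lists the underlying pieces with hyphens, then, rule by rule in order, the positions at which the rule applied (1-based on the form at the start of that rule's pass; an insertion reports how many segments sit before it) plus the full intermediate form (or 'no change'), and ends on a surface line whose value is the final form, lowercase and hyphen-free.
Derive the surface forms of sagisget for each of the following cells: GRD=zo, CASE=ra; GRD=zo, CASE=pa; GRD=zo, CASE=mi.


cell GRD=zo, CASE=ra:
underlying: sagisget-me-un
1. f -> v, k -> g, p -> b, s -> z, t -> d / V _ V: no change
2. e -> o, i -> u / B C0 _: fires at position(s) 4: sagusgetmeun
surface: sagusgetmeun

cell GRD=zo, CASE=pa:
underlying: sagisget-me-le
1. f -> v, k -> g, p -> b, s -> z, t -> d / V _ V: no change
2. e -> o, i -> u / B C0 _: fires at position(s) 4: sagusgetmele
surface: sagusgetmele

cell GRD=zo, CASE=mi:
underlying: sagisget-me-ti
1. f -> v, k -> g, p -> b, s -> z, t -> d / V _ V: fires at position(s) 11: sagisgetmedi
2. e -> o, i -> u / B C0 _: fires at position(s) 4: sagusgetmedi
surface: sagusgetmedi


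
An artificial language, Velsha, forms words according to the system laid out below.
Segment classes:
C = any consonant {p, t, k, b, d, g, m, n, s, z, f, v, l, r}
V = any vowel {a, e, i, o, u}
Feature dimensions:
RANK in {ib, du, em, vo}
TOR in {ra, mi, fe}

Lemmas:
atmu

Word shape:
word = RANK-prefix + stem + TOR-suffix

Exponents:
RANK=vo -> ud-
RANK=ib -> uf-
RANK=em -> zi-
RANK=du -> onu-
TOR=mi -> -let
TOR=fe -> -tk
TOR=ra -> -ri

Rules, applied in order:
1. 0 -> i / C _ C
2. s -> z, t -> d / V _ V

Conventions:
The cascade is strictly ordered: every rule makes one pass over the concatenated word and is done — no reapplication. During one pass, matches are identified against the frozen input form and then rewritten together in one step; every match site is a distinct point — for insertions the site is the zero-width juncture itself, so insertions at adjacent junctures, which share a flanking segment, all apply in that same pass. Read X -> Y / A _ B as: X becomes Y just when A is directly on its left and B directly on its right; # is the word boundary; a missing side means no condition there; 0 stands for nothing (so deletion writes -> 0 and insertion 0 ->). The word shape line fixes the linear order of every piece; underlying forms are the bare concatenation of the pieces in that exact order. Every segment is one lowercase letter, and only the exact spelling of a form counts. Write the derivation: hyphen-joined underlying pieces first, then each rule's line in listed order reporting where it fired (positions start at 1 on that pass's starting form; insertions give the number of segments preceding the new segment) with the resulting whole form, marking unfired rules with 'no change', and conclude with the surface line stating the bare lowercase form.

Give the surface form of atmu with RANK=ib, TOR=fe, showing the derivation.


underlying: uf-atmu-tk
1. 0 -> i / C _ C: inserts after position(s) 4, 7: ufatimutik
2. s -> z, t -> d / V _ V: fires at position(s) 4, 8: ufadimudik
surface: ufadimudik


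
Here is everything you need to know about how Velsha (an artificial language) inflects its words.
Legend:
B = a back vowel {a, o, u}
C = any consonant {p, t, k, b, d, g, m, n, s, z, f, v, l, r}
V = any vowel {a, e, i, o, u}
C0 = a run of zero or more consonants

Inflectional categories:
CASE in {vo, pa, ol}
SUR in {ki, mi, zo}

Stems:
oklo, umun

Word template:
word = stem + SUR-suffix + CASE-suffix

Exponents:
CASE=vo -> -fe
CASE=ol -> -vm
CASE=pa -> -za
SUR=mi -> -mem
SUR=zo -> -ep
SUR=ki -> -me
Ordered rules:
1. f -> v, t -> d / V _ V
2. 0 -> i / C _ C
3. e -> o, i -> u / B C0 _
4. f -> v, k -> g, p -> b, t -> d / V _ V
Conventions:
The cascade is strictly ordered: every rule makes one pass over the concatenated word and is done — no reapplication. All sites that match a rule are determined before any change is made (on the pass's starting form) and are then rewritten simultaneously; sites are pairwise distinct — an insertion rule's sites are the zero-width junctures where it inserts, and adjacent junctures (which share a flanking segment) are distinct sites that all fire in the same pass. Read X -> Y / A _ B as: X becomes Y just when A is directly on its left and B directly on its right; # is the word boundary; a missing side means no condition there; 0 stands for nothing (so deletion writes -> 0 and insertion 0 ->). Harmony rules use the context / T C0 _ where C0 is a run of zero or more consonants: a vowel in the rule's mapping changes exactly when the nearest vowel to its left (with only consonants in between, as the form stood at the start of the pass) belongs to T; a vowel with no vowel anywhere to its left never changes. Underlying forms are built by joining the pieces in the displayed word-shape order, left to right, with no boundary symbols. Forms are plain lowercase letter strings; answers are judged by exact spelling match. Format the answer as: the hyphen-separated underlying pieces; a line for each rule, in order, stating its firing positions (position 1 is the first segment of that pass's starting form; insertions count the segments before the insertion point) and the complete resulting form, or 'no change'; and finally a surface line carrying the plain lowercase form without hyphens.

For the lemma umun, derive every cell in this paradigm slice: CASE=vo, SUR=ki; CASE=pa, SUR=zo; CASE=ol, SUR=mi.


cell CASE=vo, SUR=ki:
underlying: umun-me-fe
1. f -> v, t -> d / V _ V: fires at position(s) 7: umunmeve
2. 0 -> i / C _ C: inserts after position(s) 4: umunimeve
3. e -> o, i -> u / B C0 _: fires at position(s) 5: umunumeve
4. f -> v, k -> g, p -> b, t -> d / V _ V: no change
surface: umunumeve

cell CASE=pa, SUR=zo:
underlying: umun-ep-za
1. f -> v, t -> d / V _ V: no change
2. 0 -> i / C _ C: inserts after position(s) 6: umunepiza
3. e -> o, i -> u / B C0 _: fires at position(s) 5: umunopiza
4. f -> v, k -> g, p -> b, t -> d / V _ V: fires at position(s) 6: umunobiza
surface: umunobiza

cell CASE=ol, SUR=mi:
underlying: umun-mem-vm
1. f -> v, t -> d / V _ V: no change
2. 0 -> i / C _ C: inserts after position(s) 4, 7, 8: umunimemivim
3. e -> o, i -> u / B C0 _: fires at position(s) 5: umunumemivim
4. f -> v, k -> g, p -> b, t -> d / V _ V: no change
surface: umunumemivim


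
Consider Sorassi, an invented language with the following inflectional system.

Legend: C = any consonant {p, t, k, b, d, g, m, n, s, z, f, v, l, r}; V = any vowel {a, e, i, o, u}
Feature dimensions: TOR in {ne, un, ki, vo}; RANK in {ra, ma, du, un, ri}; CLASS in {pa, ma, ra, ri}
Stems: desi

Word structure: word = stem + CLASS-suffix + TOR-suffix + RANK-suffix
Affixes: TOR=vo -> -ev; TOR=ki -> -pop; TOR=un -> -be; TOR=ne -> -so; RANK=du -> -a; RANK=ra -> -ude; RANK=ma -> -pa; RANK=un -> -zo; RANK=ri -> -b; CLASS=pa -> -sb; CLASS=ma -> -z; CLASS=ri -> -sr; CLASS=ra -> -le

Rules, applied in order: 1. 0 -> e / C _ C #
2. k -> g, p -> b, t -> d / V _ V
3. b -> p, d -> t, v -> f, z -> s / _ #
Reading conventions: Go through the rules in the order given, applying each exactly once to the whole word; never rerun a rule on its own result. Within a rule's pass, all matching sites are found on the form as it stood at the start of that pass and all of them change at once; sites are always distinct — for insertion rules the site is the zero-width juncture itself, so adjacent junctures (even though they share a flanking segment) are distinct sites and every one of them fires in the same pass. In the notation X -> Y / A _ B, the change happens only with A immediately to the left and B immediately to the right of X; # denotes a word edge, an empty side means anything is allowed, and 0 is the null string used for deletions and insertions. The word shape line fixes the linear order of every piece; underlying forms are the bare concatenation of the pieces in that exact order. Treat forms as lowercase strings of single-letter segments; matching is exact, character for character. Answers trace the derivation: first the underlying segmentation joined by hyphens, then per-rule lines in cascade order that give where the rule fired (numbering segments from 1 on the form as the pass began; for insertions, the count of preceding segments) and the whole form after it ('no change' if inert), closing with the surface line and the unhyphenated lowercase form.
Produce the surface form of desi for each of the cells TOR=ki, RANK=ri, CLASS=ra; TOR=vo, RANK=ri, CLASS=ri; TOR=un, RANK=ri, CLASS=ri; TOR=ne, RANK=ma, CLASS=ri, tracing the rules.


cell TOR=ki, RANK=ri, CLASS=ra:
underlying: desi-le-pop-b
1. 0 -> e / C _ C #: inserts after position(s) 9: desilepopeb
2. k -> g, p -> b, t -> d / V _ V: fires at position(s) 7, 9: desilebobeb
3. b -> p, d -> t, v -> f, z -> s / _ #: fires at position(s) 11: desilebobep
surface: desilebobep

cell TOR=vo, RANK=ri, CLASS=ri:
underlying: desi-sr-ev-b
1. 0 -> e / C _ C #: inserts after position(s) 8: desisreveb
2. k -> g, p -> b, t -> d / V _ V: no change
3. b -> p, d -> t, v -> f, z -> s / _ #: fires at position(s) 10: desisrevep
surface: desisrevep

cell TOR=un, RANK=ri, CLASS=ri:
underlying: desi-sr-be-b
1. 0 -> e / C _ C #: no change
2. k -> g, p -> b, t -> d / V _ V: no change
3. b -> p, d -> t, v -> f, z -> s / _ #: fires at position(s) 9: desisrbep
surface: desisrbep

cell TOR=ne, RANK=ma, CLASS=ri:
underlying: desi-sr-so-pa
1. 0 -> e / C _ C #: no change
2. k -> g, p -> b, t -> d / V _ V: fires at position(s) 9: desisrsoba
3. b -> p, d -> t, v -> f, z -> s / _ #: no change
surface: desisrsoba


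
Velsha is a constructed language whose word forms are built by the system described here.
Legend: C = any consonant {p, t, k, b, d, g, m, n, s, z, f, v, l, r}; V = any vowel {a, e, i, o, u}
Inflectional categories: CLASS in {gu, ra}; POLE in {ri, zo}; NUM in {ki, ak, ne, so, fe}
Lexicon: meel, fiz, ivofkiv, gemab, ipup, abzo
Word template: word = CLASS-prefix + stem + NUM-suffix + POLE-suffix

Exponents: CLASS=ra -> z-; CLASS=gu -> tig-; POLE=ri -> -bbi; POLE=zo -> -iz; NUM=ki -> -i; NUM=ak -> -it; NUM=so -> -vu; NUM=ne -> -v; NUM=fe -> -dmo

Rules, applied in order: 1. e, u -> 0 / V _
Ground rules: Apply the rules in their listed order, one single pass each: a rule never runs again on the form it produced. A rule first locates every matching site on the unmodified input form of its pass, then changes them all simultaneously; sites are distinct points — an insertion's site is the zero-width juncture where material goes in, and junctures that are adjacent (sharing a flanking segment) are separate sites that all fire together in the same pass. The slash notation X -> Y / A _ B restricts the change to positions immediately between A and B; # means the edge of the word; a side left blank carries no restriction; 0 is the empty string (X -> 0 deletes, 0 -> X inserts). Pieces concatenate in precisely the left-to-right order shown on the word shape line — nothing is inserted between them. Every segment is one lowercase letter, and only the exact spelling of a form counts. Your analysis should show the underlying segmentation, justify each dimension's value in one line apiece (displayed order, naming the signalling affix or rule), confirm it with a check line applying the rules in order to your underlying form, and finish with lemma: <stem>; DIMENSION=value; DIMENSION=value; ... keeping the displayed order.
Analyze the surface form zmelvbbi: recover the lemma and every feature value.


underlying: z-meel-v-bbi
CLASS=ra - signalled by the affix z-
POLE=ri - signalled by the affix -bbi
NUM=ne - signalled by the affix -v
check: zmeelvbbi -> zmelvbbi
lemma: meel; CLASS=ra; POLE=ri; NUM=ne


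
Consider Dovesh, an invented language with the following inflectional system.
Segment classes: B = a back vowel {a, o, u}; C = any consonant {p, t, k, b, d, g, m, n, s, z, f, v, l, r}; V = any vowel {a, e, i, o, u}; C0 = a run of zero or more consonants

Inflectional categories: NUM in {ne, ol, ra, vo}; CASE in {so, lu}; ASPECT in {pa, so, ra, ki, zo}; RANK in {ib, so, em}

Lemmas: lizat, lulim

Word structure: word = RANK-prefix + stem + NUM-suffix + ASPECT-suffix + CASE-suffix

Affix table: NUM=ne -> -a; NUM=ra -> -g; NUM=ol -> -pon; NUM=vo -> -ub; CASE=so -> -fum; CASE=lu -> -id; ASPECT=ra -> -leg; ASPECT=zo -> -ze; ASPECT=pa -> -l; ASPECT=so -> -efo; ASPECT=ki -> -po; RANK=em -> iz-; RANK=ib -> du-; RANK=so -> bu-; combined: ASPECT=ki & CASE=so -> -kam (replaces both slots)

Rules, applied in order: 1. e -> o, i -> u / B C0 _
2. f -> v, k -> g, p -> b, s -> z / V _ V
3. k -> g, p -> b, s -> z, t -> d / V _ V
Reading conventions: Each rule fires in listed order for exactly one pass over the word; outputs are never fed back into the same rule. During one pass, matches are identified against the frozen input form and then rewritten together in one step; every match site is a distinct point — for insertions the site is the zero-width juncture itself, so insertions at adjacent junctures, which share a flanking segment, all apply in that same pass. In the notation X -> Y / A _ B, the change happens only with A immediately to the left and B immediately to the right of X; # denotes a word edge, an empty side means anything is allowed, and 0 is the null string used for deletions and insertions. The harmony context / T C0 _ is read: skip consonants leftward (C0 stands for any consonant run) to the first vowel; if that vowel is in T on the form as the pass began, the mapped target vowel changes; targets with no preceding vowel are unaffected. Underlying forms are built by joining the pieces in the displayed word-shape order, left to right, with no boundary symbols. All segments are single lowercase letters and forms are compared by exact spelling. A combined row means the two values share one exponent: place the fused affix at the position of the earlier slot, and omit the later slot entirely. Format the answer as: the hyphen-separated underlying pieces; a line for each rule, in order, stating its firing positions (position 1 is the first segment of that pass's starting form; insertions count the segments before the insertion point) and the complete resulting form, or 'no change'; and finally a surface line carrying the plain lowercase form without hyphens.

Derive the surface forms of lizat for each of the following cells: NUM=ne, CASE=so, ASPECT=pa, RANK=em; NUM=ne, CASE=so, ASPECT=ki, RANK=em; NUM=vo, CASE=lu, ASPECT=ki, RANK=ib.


cell NUM=ne, CASE=so, ASPECT=pa, RANK=em:
underlying: iz-lizat-a-l-fum
1. e -> o, i -> u / B C0 _: no change
2. f -> v, k -> g, p -> b, s -> z / V _ V: no change
3. k -> g, p -> b, s -> z, t -> d / V _ V: fires at position(s) 7: izlizadalfum
surface: izlizadalfum

cell NUM=ne, CASE=so, ASPECT=ki, RANK=em:
underlying: iz-lizat-a-kam
1. e -> o, i -> u / B C0 _: no change
2. f -> v, k -> g, p -> b, s -> z / V _ V: fires at position(s) 9: izlizatagam
3. k -> g, p -> b, s -> z, t -> d / V _ V: fires at position(s) 7: izlizadagam
surface: izlizadagam

cell NUM=vo, CASE=lu, ASPECT=ki, RANK=ib:
underlying: du-lizat-ub-po-id
1. e -> o, i -> u / B C0 _: fires at position(s) 4, 12: duluzatubpoud
2. f -> v, k -> g, p -> b, s -> z / V _ V: no change
3. k -> g, p -> b, s -> z, t -> d / V _ V: fires at position(s) 7: duluzadubpoud
surface: duluzadubpoud
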